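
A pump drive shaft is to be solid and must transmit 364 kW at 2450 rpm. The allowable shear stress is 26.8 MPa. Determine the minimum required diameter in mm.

ω = 2π·2450/60 = 256.6 rad/s, so T = P/ω = 364×10³ / 256.6 = 1419 N·m.
For a solid shaft τ_max = 16T/(πd³), so d = (16T/(π τ_allow))^(1/3) = (16·1419/(π·2.68×10^7))^(1/3) = 0.06460 m.

64.6 mm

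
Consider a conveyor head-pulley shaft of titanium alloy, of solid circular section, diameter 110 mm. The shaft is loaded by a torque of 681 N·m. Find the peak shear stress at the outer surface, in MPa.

2.61 MPa

J = πd⁴/32 = π(0.110)⁴/32 = 1.437×10^-5 m⁴.
τ_max = T·r/J = 681.0 × 0.0550 / 1.437×10^-5 = 2.606×10^6 Pa.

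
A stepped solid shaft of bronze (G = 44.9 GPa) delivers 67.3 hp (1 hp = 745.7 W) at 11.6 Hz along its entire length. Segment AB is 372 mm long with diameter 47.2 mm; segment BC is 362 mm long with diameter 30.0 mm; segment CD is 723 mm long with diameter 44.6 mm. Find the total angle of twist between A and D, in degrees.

ω = 2π·11.6 = 72.88 rad/s, so T = P/ω = 67.3×745.7 / 72.88 = 688.6 N·m.
J_AB = π(0.0472)⁴/32 = 4.87×10^-7 m⁴; J_BC = π(0.0300)⁴/32 = 7.95×10^-8 m⁴; J_CD = π(0.0446)⁴/32 = 3.88×10^-7 m⁴.
θ = (T/G)·Σ L_i/J_i = (688.6/44.9×10⁹)·(0.372/4.87×10^-7 + 0.362/7.95×10^-8 + 0.723/3.88×10^-7) = 0.1101 rad.

6.31°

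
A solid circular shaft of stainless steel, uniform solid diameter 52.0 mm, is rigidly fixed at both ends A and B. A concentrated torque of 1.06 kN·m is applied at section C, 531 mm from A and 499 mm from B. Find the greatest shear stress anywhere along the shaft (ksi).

2.87 ksi

With uniform GJ and both ends fixed, compatibility θ_AC = θ_CB gives T_A·a = T_B·b, together with T_A + T_B = T₀.
T_A = T₀·b/(a+b) = 1060·499/1030 = 513.5 N·m; T_B = 546.5 N·m.
τ in each portion: τ_AC = 1.86×10^7 Pa, τ_CB = 1.98×10^7 Pa; maximum is in CB.
τ_max = T_CB·r/J = 546.5·0.0260/7.18×10^-7 = 1.979×10^7 Pa.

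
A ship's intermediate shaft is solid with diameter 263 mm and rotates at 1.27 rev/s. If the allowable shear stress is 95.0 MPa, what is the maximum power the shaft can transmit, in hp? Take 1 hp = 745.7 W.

J = πd⁴/32 = π(0.263)⁴/32 = 4.697×10^-4 m⁴.
T_max = τ_allow·J/r = 9.50×10^7 × 4.697×10^-4 / 0.132 = 339300 N·m.
ω = 2π·1.27 = 7.980 rad/s, so P_max = T_max·ω = 2.708×10^6 W.

3630 hp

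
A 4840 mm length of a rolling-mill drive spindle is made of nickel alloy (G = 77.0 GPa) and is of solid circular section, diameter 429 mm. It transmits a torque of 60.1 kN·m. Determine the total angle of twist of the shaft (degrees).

0.0651°

J = πd⁴/32 = π(0.429)⁴/32 = 3.325×10^-3 m⁴.
θ = T·L/(G·J) = 60100 × 4.84 / (77.0×10⁹ × 3.325×10^-3) = 1.136×10^-3 rad.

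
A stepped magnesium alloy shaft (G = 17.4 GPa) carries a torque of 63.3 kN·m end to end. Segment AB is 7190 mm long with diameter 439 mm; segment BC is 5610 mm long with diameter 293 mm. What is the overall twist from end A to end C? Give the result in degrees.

2.03°

J_AB = π(0.439)⁴/32 = 3.65×10^-3 m⁴; J_BC = π(0.293)⁴/32 = 7.24×10^-4 m⁴.
θ = (T/G)·Σ L_i/J_i = (63300/17.4×10⁹)·(7.19/3.65×10^-3 + 5.61/7.24×10^-4) = 0.03538 rad.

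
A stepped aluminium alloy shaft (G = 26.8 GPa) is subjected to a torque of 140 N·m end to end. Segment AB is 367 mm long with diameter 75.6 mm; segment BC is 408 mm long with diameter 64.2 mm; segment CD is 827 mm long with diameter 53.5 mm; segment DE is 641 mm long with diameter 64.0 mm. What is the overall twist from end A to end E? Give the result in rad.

0.00928 rad

J_AB = π(0.0756)⁴/32 = 3.21×10^-6 m⁴; J_BC = π(0.0642)⁴/32 = 1.67×10^-6 m⁴; J_CD = π(0.0535)⁴/32 = 8.04×10^-7 m⁴; J_DE = π(0.0640)⁴/32 = 1.65×10^-6 m⁴.
θ = (T/G)·Σ L_i/J_i = (140.0/26.8×10⁹)·(0.367/3.21×10^-6 + 0.408/1.67×10^-6 + 0.827/8.04×10^-7 + 0.641/1.65×10^-6) = 9.280×10^-3 rad.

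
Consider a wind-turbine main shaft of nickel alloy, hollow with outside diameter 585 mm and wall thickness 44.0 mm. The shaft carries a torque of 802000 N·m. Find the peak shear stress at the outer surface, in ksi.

6.18 ksi

J = π(d_o⁴ − d_i⁴)/32 = π(0.585⁴ − 0.497⁴)/32 = 5.508×10^-3 m⁴.
τ_max = T·r/J = 802000 × 0.292 / 5.508×10^-3 = 4.259×10^7 Pa.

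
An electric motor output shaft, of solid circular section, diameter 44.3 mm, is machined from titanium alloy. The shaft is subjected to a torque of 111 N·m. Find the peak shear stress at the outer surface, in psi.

J = πd⁴/32 = π(0.0443)⁴/32 = 3.781×10^-7 m⁴.
τ_max = T·r/J = 111.0 × 0.0221 / 3.781×10^-7 = 6.503×10^6 Pa.

943 psi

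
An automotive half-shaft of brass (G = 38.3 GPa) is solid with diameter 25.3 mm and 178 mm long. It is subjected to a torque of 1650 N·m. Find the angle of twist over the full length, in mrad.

191 mrad

J = πd⁴/32 = π(0.0253)⁴/32 = 4.022×10^-8 m⁴.
θ = T·L/(G·J) = 1650 × 0.178 / (38.3×10⁹ × 4.022×10^-8) = 0.1906 rad.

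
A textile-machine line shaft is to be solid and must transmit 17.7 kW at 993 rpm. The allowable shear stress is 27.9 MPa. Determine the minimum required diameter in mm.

ω = 2π·993/60 = 104.0 rad/s, so T = P/ω = 17.7×10³ / 104.0 = 170.2 N·m.
For a solid shaft τ_max = 16T/(πd³), so d = (16T/(π τ_allow))^(1/3) = (16·170.2/(π·2.79×10^7))^(1/3) = 0.03144 m.

31.4 mm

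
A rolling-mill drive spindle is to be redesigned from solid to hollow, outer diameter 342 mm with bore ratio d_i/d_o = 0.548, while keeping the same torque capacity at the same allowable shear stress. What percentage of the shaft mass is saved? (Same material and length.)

Equal τ_max and T ⇒ the solid shaft needs d_s³ = d_o³(1−k⁴), so d_s = 342·(1−0.548⁴)^(1/3) = 331.4 mm.
Area ratio A_h/A_s = d_o²(1−k²)/d_s² = (1−k²)/(1−k⁴)^(2/3) = 0.7452.
Mass saving = 1 − 0.7452 = 25.5 %.

25.5 %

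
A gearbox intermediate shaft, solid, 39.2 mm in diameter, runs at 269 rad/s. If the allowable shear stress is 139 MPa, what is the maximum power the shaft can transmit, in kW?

J = πd⁴/32 = π(0.0392)⁴/32 = 2.318×10^-7 m⁴.
T_max = τ_allow·J/r = 1.39×10^8 × 2.318×10^-7 / 0.0196 = 1644 N·m.
ω = 269 rad/s, so P_max = T_max·ω = 4.422×10^5 W.

442 kW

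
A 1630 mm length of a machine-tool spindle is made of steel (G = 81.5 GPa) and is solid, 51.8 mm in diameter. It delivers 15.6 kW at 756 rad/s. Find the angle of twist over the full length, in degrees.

ω = 756 rad/s, so T = P/ω = 15.6×10³ / 756.0 = 20.63 N·m.
J = πd⁴/32 = π(0.0518)⁴/32 = 7.068×10^-7 m⁴.
θ = T·L/(G·J) = 20.63 × 1.63 / (81.5×10⁹ × 7.068×10^-7) = 5.839×10^-4 rad.

0.0335°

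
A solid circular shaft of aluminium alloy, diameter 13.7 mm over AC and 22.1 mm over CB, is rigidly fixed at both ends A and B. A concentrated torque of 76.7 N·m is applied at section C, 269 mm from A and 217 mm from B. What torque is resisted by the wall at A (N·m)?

Compatibility: T_A·a/J_AC = T_B·b/J_CB with T_A + T_B = T₀.
J_AC = 3.46×10^-9 m⁴, J_CB = 2.34×10^-8 m⁴, so T_A = T₀·(J_AC/a)/((J_AC/a)+(J_CB/b)) = 8.165 N·m, T_B = 68.54 N·m.

8.16 N·m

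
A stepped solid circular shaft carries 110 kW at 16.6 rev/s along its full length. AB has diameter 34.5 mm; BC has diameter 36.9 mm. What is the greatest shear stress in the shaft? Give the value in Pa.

ω = 2π·16.6 = 104.3 rad/s, so T = P/ω = 110×10³ / 104.3 = 1055 N·m.
Under the same torque, τ_max = 16T/(πd³) is largest where d is smallest — segment AB (d = 34.5 mm).
τ_max = 16·1055/(π·(0.0345)³) = 1.308×10^8 Pa.

1.31e8 Pa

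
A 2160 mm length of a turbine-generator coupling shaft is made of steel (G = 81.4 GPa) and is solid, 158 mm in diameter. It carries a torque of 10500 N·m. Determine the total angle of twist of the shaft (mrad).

4.55 mrad

J = πd⁴/32 = π(0.158)⁴/32 = 6.118×10^-5 m⁴.
θ = T·L/(G·J) = 10500 × 2.16 / (81.4×10⁹ × 6.118×10^-5) = 4.554×10^-3 rad.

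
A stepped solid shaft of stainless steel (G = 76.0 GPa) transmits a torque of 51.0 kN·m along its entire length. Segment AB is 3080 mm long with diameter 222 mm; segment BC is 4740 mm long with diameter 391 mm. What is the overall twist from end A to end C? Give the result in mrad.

J_AB = π(0.222)⁴/32 = 2.38×10^-4 m⁴; J_BC = π(0.391)⁴/32 = 2.29×10^-3 m⁴.
θ = (T/G)·Σ L_i/J_i = (51000/76.0×10⁹)·(3.08/2.38×10^-4 + 4.74/2.29×10^-3) = 0.01005 rad.

10.1 mrad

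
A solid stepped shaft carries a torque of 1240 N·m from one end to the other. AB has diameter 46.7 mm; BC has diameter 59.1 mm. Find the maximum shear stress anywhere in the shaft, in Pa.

Under the same torque, τ_max = 16T/(πd³) is largest where d is smallest — segment AB (d = 46.7 mm).
τ_max = 16·1240/(π·(0.0467)³) = 6.201×10^7 Pa.

6.20e7 Pa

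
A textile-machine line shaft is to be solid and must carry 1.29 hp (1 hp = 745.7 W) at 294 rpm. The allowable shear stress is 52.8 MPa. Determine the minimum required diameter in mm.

ω = 2π·294/60 = 30.79 rad/s, so T = P/ω = 1.29×745.7 / 30.79 = 31.24 N·m.
For a solid shaft τ_max = 16T/(πd³), so d = (16T/(π τ_allow))^(1/3) = (16·31.24/(π·5.28×10^7))^(1/3) = 0.01444 m.

14.4 mm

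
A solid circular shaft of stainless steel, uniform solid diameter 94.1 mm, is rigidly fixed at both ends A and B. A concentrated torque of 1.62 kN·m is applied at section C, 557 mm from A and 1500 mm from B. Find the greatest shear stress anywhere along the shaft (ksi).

1.05 ksi

With uniform GJ and both ends fixed, compatibility θ_AC = θ_CB gives T_A·a = T_B·b, together with T_A + T_B = T₀.
T_A = T₀·b/(a+b) = 1620·1500/2057 = 1181 N·m; T_B = 438.7 N·m.
τ in each portion: τ_AC = 7.22×10^6 Pa, τ_CB = 2.68×10^6 Pa; maximum is in AC.
τ_max = T_AC·r/J = 1181·0.0470/7.70×10^-6 = 7.221×10^6 Pa.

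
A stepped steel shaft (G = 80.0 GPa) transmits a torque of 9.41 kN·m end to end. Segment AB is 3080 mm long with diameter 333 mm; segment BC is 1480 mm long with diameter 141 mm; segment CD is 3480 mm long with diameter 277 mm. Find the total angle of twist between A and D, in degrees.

J_AB = π(0.333)⁴/32 = 1.21×10^-3 m⁴; J_BC = π(0.141)⁴/32 = 3.88×10^-5 m⁴; J_CD = π(0.277)⁴/32 = 5.78×10^-4 m⁴.
θ = (T/G)·Σ L_i/J_i = (9410/80.0×10⁹)·(3.08/1.21×10^-3 + 1.48/3.88×10^-5 + 3.48/5.78×10^-4) = 5.495×10^-3 rad.

0.315°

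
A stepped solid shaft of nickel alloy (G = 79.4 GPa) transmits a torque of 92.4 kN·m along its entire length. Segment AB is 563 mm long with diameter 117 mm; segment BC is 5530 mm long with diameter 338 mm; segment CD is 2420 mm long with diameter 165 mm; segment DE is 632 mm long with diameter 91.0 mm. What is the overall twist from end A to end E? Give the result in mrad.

J_AB = π(0.117)⁴/32 = 1.84×10^-5 m⁴; J_BC = π(0.338)⁴/32 = 1.28×10^-3 m⁴; J_CD = π(0.165)⁴/32 = 7.28×10^-5 m⁴; J_DE = π(0.0910)⁴/32 = 6.73×10^-6 m⁴.
θ = (T/G)·Σ L_i/J_i = (92400/79.4×10⁹)·(0.563/1.84×10^-5 + 5.53/1.28×10^-3 + 2.42/7.28×10^-5 + 0.632/6.73×10^-6) = 0.1886 rad.

189 mrad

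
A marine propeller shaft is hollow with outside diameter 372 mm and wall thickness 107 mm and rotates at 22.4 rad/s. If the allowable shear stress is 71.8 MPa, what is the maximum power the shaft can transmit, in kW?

J = π(d_o⁴ − d_i⁴)/32 = π(0.372⁴ − 0.158⁴)/32 = 1.819×10^-3 m⁴.
T_max = τ_allow·J/r = 7.18×10^7 × 1.819×10^-3 / 0.186 = 702100 N·m.
ω = 22.4 rad/s, so P_max = T_max·ω = 1.573×10^7 W.

15700 kW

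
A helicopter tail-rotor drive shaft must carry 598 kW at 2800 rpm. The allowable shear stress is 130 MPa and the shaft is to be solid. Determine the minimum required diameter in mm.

ω = 2π·2800/60 = 293.2 rad/s, so T = P/ω = 598×10³ / 293.2 = 2039 N·m.
For a solid shaft τ_max = 16T/(πd³), so d = (16T/(π τ_allow))^(1/3) = (16·2039/(π·1.30×10^8))^(1/3) = 0.04307 m.

43.1 mm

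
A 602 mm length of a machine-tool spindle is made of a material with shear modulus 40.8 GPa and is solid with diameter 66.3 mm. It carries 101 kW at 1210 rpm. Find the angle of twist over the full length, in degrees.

ω = 2π·1210/60 = 126.7 rad/s, so T = P/ω = 101×10³ / 126.7 = 797.1 N·m.
J = πd⁴/32 = π(0.0663)⁴/32 = 1.897×10^-6 m⁴.
θ = T·L/(G·J) = 797.1 × 0.602 / (40.8×10⁹ × 1.897×10^-6) = 6.200×10^-3 rad.

0.355°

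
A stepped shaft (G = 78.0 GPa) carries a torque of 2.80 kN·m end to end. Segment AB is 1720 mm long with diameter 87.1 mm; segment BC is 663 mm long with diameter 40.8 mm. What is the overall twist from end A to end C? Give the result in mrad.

98.4 mrad

J_AB = π(0.0871)⁴/32 = 5.65×10^-6 m⁴; J_BC = π(0.0408)⁴/32 = 2.72×10^-7 m⁴.
θ = (T/G)·Σ L_i/J_i = (2800/78.0×10⁹)·(1.72/5.65×10^-6 + 0.663/2.72×10^-7) = 0.09841 rad.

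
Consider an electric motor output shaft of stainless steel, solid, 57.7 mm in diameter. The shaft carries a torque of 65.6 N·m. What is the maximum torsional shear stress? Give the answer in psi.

J = πd⁴/32 = π(0.0577)⁴/32 = 1.088×10^-6 m⁴.
τ_max = T·r/J = 65.60 × 0.0289 / 1.088×10^-6 = 1.739×10^6 Pa.

252 psi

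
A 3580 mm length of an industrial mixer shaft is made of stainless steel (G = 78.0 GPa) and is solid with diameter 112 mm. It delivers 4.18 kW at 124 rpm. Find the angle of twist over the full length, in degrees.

ω = 2π·124/60 = 12.99 rad/s, so T = P/ω = 4.18×10³ / 12.99 = 321.9 N·m.
J = πd⁴/32 = π(0.112)⁴/32 = 1.545×10^-5 m⁴.
θ = T·L/(G·J) = 321.9 × 3.58 / (78.0×10⁹ × 1.545×10^-5) = 9.564×10^-4 rad.

0.0548°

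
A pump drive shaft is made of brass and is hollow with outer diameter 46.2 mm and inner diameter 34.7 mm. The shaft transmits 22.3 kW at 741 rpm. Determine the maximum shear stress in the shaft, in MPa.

ω = 2π·741/60 = 77.60 rad/s, so T = P/ω = 22.3×10³ / 77.60 = 287.4 N·m.
J = π(d_o⁴ − d_i⁴)/32 = π(0.0462⁴ − 0.0347⁴)/32 = 3.049×10^-7 m⁴.
τ_max = T·r/J = 287.4 × 0.0231 / 3.049×10^-7 = 2.177×10^7 Pa.

21.8 MPa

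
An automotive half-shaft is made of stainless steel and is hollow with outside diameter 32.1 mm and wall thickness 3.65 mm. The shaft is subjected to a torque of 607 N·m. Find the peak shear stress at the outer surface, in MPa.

145 MPa

J = π(d_o⁴ − d_i⁴)/32 = π(0.0321⁴ − 0.0248⁴)/32 = 6.710×10^-8 m⁴.
τ_max = T·r/J = 607.0 × 0.0161 / 6.710×10^-8 = 1.452×10^8 Pa.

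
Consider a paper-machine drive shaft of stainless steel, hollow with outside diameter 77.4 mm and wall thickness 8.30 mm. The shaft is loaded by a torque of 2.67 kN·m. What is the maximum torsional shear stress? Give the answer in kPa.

47400 kPa

J = π(d_o⁴ − d_i⁴)/32 = π(0.0774⁴ − 0.0608⁴)/32 = 2.182×10^-6 m⁴.
τ_max = T·r/J = 2670 × 0.0387 / 2.182×10^-6 = 4.736×10^7 Pa.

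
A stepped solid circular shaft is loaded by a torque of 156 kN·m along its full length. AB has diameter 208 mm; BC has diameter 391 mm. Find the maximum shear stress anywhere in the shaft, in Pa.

8.83e7 Pa

Under the same torque, τ_max = 16T/(πd³) is largest where d is smallest — segment AB (d = 208 mm).
τ_max = 16·156000/(π·(0.208)³) = 8.829×10^7 Pa.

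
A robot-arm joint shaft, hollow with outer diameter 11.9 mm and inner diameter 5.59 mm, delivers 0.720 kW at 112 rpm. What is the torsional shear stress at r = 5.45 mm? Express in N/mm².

179 N/mm²

ω = 2π·112/60 = 11.73 rad/s, so T = P/ω = 0.720×10³ / 11.73 = 61.39 N·m.
J = π(d_o⁴ − d_i⁴)/32 = π(0.0119⁴ − 0.00559⁴)/32 = 1.873×10^-9 m⁴.
Shear stress varies linearly with radius: τ = T·r/J = 61.39 × 0.00545 / 1.873×10^-9 = 1.786×10^8 Pa.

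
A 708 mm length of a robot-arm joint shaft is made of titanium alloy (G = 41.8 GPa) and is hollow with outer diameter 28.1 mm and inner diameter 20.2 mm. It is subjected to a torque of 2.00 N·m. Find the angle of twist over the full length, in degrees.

0.0433°

J = π(d_o⁴ − d_i⁴)/32 = π(0.0281⁴ − 0.0202⁴)/32 = 4.486×10^-8 m⁴.
θ = T·L/(G·J) = 2.000 × 0.708 / (41.8×10⁹ × 4.486×10^-8) = 7.551×10^-4 rad.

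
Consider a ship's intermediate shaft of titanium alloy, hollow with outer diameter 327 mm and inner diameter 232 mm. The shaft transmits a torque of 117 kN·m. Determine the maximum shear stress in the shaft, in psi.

3310 psi

J = π(d_o⁴ − d_i⁴)/32 = π(0.327⁴ − 0.232⁴)/32 = 8.381×10^-4 m⁴.
τ_max = T·r/J = 117000 × 0.164 / 8.381×10^-4 = 2.282×10^7 Pa.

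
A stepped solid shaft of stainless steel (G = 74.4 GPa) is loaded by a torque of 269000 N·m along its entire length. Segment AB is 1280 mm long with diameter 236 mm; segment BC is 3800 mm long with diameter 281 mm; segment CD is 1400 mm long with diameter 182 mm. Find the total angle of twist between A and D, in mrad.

J_AB = π(0.236)⁴/32 = 3.05×10^-4 m⁴; J_BC = π(0.281)⁴/32 = 6.12×10^-4 m⁴; J_CD = π(0.182)⁴/32 = 1.08×10^-4 m⁴.
θ = (T/G)·Σ L_i/J_i = (269000/74.4×10⁹)·(1.28/3.05×10^-4 + 3.80/6.12×10^-4 + 1.40/1.08×10^-4) = 0.08463 rad.

84.6 mrad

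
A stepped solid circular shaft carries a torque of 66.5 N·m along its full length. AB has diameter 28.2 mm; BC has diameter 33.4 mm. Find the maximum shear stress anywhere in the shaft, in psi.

2190 psi

Under the same torque, τ_max = 16T/(πd³) is largest where d is smallest — segment AB (d = 28.2 mm).
τ_max = 16·66.50/(π·(0.0282)³) = 1.510×10^7 Pa.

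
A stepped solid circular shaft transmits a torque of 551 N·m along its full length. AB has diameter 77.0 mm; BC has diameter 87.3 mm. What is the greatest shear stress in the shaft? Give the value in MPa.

6.15 MPa

Under the same torque, τ_max = 16T/(πd³) is largest where d is smallest — segment AB (d = 77.0 mm).
τ_max = 16·551.0/(π·(0.0770)³) = 6.147×10^6 Pa.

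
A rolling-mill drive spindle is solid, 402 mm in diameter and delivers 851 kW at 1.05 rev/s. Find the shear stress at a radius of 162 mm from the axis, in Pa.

ω = 2π·1.05 = 6.597 rad/s, so T = P/ω = 851×10³ / 6.597 = 129000 N·m.
J = πd⁴/32 = π(0.402)⁴/32 = 2.564×10^-3 m⁴.
Shear stress varies linearly with radius: τ = T·r/J = 129000 × 0.162 / 2.564×10^-3 = 8.150×10^6 Pa.

8.15e6 Pa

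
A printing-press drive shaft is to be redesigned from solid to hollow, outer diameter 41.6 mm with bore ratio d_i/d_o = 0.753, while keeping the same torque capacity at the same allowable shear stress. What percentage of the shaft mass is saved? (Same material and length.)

Equal τ_max and T ⇒ the solid shaft needs d_s³ = d_o³(1−k⁴), so d_s = 41.6·(1−0.753⁴)^(1/3) = 36.55 mm.
Area ratio A_h/A_s = d_o²(1−k²)/d_s² = (1−k²)/(1−k⁴)^(2/3) = 0.5608.
Mass saving = 1 − 0.5608 = 43.9 %.

43.9 %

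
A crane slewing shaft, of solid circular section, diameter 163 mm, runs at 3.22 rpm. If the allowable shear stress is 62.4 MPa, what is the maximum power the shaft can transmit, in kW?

J = πd⁴/32 = π(0.163)⁴/32 = 6.930×10^-5 m⁴.
T_max = τ_allow·J/r = 6.24×10^7 × 6.930×10^-5 / 0.0815 = 53060 N·m.
ω = 2π·3.22/60 = 0.3372 rad/s, so P_max = T_max·ω = 1.789×10^4 W.

17.9 kW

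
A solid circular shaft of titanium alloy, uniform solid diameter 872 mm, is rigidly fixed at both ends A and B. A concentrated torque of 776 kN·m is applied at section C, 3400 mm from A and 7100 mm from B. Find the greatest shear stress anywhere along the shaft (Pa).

With uniform GJ and both ends fixed, compatibility θ_AC = θ_CB gives T_A·a = T_B·b, together with T_A + T_B = T₀.
T_A = T₀·b/(a+b) = 776000·7100/10500 = 524700 N·m; T_B = 251300 N·m.
τ in each portion: τ_AC = 4.03×10^6 Pa, τ_CB = 1.93×10^6 Pa; maximum is in AC.
τ_max = T_AC·r/J = 524700·0.436/0.0568 = 4.030×10^6 Pa.

4.03e6 Pa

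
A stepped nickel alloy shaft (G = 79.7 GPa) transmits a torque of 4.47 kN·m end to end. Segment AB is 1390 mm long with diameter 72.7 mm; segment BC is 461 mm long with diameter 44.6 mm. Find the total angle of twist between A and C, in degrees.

5.44°

J_AB = π(0.0727)⁴/32 = 2.74×10^-6 m⁴; J_BC = π(0.0446)⁴/32 = 3.88×10^-7 m⁴.
θ = (T/G)·Σ L_i/J_i = (4470/79.7×10⁹)·(1.39/2.74×10^-6 + 0.461/3.88×10^-7) = 0.09499 rad.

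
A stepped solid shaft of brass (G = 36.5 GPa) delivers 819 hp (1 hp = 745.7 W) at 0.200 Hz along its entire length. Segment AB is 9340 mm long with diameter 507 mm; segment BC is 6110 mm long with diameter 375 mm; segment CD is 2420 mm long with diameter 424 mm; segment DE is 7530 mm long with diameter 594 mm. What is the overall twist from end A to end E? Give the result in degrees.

ω = 2π·0.200 = 1.257 rad/s, so T = P/ω = 819×745.7 / 1.257 = 486000 N·m.
J_AB = π(0.507)⁴/32 = 6.49×10^-3 m⁴; J_BC = π(0.375)⁴/32 = 1.94×10^-3 m⁴; J_CD = π(0.424)⁴/32 = 3.17×10^-3 m⁴; J_DE = π(0.594)⁴/32 = 0.0122 m⁴.
θ = (T/G)·Σ L_i/J_i = (486000/36.5×10⁹)·(9.34/6.49×10^-3 + 6.11/1.94×10^-3 + 2.42/3.17×10^-3 + 7.53/0.0122) = 0.07944 rad.

4.55°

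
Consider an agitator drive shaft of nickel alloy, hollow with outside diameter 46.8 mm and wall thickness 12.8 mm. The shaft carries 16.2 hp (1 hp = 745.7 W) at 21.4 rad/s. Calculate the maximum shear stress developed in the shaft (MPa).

ω = 21.4 rad/s, so T = P/ω = 16.2×745.7 / 21.40 = 564.5 N·m.
J = π(d_o⁴ − d_i⁴)/32 = π(0.0468⁴ − 0.0212⁴)/32 = 4.511×10^-7 m⁴.
τ_max = T·r/J = 564.5 × 0.0234 / 4.511×10^-7 = 2.928×10^7 Pa.

29.3 MPa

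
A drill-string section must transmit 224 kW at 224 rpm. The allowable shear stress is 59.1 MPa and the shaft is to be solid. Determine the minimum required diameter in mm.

ω = 2π·224/60 = 23.46 rad/s, so T = P/ω = 224×10³ / 23.46 = 9549 N·m.
For a solid shaft τ_max = 16T/(πd³), so d = (16T/(π τ_allow))^(1/3) = (16·9549/(π·5.91×10^7))^(1/3) = 0.09371 m.

93.7 mm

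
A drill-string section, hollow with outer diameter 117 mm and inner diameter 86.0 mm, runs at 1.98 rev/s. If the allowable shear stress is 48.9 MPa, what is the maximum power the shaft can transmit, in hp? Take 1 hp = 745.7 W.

182 hp

J = π(d_o⁴ − d_i⁴)/32 = π(0.117⁴ − 0.0860⁴)/32 = 1.303×10^-5 m⁴.
T_max = τ_allow·J/r = 4.89×10^7 × 1.303×10^-5 / 0.0585 = 10890 N·m.
ω = 2π·1.98 = 12.44 rad/s, so P_max = T_max·ω = 1.355×10^5 W.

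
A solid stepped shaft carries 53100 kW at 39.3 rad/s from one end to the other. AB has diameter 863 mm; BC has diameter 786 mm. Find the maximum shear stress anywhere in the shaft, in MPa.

14.2 MPa

ω = 39.3 rad/s, so T = P/ω = 53100×10³ / 39.30 = 1.351e6 N·m.
Under the same torque, τ_max = 16T/(πd³) is largest where d is smallest — segment BC (d = 786 mm).
τ_max = 16·1.351e6/(π·(0.786)³) = 1.417×10^7 Pa.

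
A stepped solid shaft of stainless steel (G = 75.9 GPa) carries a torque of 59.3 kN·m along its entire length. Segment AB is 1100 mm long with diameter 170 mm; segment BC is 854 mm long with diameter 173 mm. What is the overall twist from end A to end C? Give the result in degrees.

1.04°

J_AB = π(0.170)⁴/32 = 8.20×10^-5 m⁴; J_BC = π(0.173)⁴/32 = 8.79×10^-5 m⁴.
θ = (T/G)·Σ L_i/J_i = (59300/75.9×10⁹)·(1.10/8.20×10^-5 + 0.854/8.79×10^-5) = 0.01807 rad.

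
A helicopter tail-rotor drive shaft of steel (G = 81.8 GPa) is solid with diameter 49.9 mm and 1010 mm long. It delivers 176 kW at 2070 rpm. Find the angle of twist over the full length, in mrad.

16.5 mrad

ω = 2π·2070/60 = 216.8 rad/s, so T = P/ω = 176×10³ / 216.8 = 811.9 N·m.
J = πd⁴/32 = π(0.0499)⁴/32 = 6.087×10^-7 m⁴.
θ = T·L/(G·J) = 811.9 × 1.01 / (81.8×10⁹ × 6.087×10^-7) = 0.01647 rad.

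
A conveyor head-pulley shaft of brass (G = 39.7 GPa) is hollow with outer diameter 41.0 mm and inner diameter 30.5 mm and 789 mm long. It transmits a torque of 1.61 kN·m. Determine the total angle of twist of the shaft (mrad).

166 mrad

J = π(d_o⁴ − d_i⁴)/32 = π(0.0410⁴ − 0.0305⁴)/32 = 1.925×10^-7 m⁴.
θ = T·L/(G·J) = 1610 × 0.789 / (39.7×10⁹ × 1.925×10^-7) = 0.1663 rad.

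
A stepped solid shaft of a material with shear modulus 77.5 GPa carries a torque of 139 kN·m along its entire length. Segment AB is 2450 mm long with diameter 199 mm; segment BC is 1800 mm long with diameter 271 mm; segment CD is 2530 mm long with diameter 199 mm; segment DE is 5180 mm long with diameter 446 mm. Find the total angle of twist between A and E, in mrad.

J_AB = π(0.199)⁴/32 = 1.54×10^-4 m⁴; J_BC = π(0.271)⁴/32 = 5.30×10^-4 m⁴; J_CD = π(0.199)⁴/32 = 1.54×10^-4 m⁴; J_DE = π(0.446)⁴/32 = 3.88×10^-3 m⁴.
θ = (T/G)·Σ L_i/J_i = (139000/77.5×10⁹)·(2.45/1.54×10^-4 + 1.80/5.30×10^-4 + 2.53/1.54×10^-4 + 5.18/3.88×10^-3) = 0.06650 rad.

66.5 mrad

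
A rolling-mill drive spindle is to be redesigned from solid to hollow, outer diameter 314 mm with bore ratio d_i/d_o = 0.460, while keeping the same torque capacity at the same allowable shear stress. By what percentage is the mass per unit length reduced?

Equal τ_max and T ⇒ the solid shaft needs d_s³ = d_o³(1−k⁴), so d_s = 314·(1−0.460⁴)^(1/3) = 309.2 mm.
Area ratio A_h/A_s = d_o²(1−k²)/d_s² = (1−k²)/(1−k⁴)^(2/3) = 0.8128.
Mass saving = 1 − 0.8128 = 18.7 %.

18.7 %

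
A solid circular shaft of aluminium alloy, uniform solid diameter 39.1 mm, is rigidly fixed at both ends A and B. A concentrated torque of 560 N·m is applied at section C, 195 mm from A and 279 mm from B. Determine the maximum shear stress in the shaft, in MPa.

With uniform GJ and both ends fixed, compatibility θ_AC = θ_CB gives T_A·a = T_B·b, together with T_A + T_B = T₀.
T_A = T₀·b/(a+b) = 560.0·279/474.0 = 329.6 N·m; T_B = 230.4 N·m.
τ in each portion: τ_AC = 2.81×10^7 Pa, τ_CB = 1.96×10^7 Pa; maximum is in AC.
τ_max = T_AC·r/J = 329.6·0.0196/2.29×10^-7 = 2.808×10^7 Pa.

28.1 MPa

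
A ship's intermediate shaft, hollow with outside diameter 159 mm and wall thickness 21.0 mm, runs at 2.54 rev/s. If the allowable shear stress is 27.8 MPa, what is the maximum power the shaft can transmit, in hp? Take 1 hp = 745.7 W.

332 hp

J = π(d_o⁴ − d_i⁴)/32 = π(0.159⁴ − 0.117⁴)/32 = 4.435×10^-5 m⁴.
T_max = τ_allow·J/r = 2.78×10^7 × 4.435×10^-5 / 0.0795 = 15510 N·m.
ω = 2π·2.54 = 15.96 rad/s, so P_max = T_max·ω = 2.475×10^5 W.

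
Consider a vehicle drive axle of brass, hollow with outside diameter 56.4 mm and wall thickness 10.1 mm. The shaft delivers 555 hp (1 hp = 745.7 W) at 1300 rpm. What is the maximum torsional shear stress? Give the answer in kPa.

ω = 2π·1300/60 = 136.1 rad/s, so T = P/ω = 555×745.7 / 136.1 = 3040 N·m.
J = π(d_o⁴ − d_i⁴)/32 = π(0.0564⁴ − 0.0362⁴)/32 = 8.248×10^-7 m⁴.
τ_max = T·r/J = 3040 × 0.0282 / 8.248×10^-7 = 1.039×10^8 Pa.

104000 kPa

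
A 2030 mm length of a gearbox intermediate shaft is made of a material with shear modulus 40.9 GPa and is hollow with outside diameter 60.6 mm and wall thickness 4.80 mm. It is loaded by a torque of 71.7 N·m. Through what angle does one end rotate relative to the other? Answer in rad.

0.00539 rad

J = π(d_o⁴ − d_i⁴)/32 = π(0.0606⁴ − 0.0510⁴)/32 = 6.598×10^-7 m⁴.
θ = T·L/(G·J) = 71.70 × 2.03 / (40.9×10⁹ × 6.598×10^-7) = 5.393×10^-3 rad.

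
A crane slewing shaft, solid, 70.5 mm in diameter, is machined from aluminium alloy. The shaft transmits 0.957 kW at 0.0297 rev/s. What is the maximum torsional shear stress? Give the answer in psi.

ω = 2π·0.0297 = 0.1866 rad/s, so T = P/ω = 0.957×10³ / 0.1866 = 5128 N·m.
J = πd⁴/32 = π(0.0705)⁴/32 = 2.425×10^-6 m⁴.
τ_max = T·r/J = 5128 × 0.0352 / 2.425×10^-6 = 7.454×10^7 Pa.

10800 psi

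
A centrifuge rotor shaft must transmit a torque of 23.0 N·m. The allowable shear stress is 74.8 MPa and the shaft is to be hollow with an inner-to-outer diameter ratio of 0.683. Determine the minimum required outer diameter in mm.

For a hollow shaft with d_i/d_o = 0.683: τ_max = 16T/(π d_o³ (1−k⁴)), so d_o = [16T/(π τ_allow (1−k⁴))]^(1/3) = [16·23.00/(π·7.48×10^7·0.7824)]^(1/3) = 0.01260 m.

12.6 mm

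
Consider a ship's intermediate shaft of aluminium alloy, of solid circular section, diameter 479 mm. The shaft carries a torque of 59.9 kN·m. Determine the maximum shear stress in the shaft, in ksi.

0.403 ksi

J = πd⁴/32 = π(0.479)⁴/32 = 5.168×10^-3 m⁴.
τ_max = T·r/J = 59900 × 0.239 / 5.168×10^-3 = 2.776×10^6 Pa.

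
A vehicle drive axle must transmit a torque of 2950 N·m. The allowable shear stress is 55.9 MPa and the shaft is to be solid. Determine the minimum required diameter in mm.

64.5 mm

For a solid shaft τ_max = 16T/(πd³), so d = (16T/(π τ_allow))^(1/3) = (16·2950/(π·5.59×10^7))^(1/3) = 0.06453 m.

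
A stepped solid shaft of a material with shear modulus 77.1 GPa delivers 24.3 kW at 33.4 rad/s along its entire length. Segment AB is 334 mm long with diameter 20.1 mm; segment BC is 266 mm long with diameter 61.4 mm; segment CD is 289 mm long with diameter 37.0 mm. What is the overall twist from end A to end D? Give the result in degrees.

12.2°

ω = 33.4 rad/s, so T = P/ω = 24.3×10³ / 33.40 = 727.5 N·m.
J_AB = π(0.0201)⁴/32 = 1.60×10^-8 m⁴; J_BC = π(0.0614)⁴/32 = 1.40×10^-6 m⁴; J_CD = π(0.0370)⁴/32 = 1.84×10^-7 m⁴.
θ = (T/G)·Σ L_i/J_i = (727.5/77.1×10⁹)·(0.334/1.60×10^-8 + 0.266/1.40×10^-6 + 0.289/1.84×10^-7) = 0.2133 rad.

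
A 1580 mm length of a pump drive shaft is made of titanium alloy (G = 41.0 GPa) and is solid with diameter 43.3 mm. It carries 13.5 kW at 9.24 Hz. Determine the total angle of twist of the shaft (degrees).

ω = 2π·9.24 = 58.06 rad/s, so T = P/ω = 13.5×10³ / 58.06 = 232.5 N·m.
J = πd⁴/32 = π(0.0433)⁴/32 = 3.451×10^-7 m⁴.
θ = T·L/(G·J) = 232.5 × 1.58 / (41.0×10⁹ × 3.451×10^-7) = 0.02597 rad.

1.49°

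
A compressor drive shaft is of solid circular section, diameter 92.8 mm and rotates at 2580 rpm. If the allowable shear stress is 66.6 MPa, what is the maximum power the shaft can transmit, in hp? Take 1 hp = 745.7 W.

J = πd⁴/32 = π(0.0928)⁴/32 = 7.281×10^-6 m⁴.
T_max = τ_allow·J/r = 6.66×10^7 × 7.281×10^-6 / 0.0464 = 10450 N·m.
ω = 2π·2580/60 = 270.2 rad/s, so P_max = T_max·ω = 2.824×10^6 W.

3790 hp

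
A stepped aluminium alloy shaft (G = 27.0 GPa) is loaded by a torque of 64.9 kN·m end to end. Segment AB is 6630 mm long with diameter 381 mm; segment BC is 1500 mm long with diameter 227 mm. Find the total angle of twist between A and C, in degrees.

1.23°

J_AB = π(0.381)⁴/32 = 2.07×10^-3 m⁴; J_BC = π(0.227)⁴/32 = 2.61×10^-4 m⁴.
θ = (T/G)·Σ L_i/J_i = (64900/27.0×10⁹)·(6.63/2.07×10^-3 + 1.50/2.61×10^-4) = 0.02154 rad.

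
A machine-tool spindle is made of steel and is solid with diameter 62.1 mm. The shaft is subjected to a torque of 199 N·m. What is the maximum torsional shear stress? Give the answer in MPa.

J = πd⁴/32 = π(0.0621)⁴/32 = 1.460×10^-6 m⁴.
τ_max = T·r/J = 199.0 × 0.0311 / 1.460×10^-6 = 4.232×10^6 Pa.

4.23 MPa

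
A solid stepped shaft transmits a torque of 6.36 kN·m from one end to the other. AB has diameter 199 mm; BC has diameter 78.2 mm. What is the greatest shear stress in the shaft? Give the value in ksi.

Under the same torque, τ_max = 16T/(πd³) is largest where d is smallest — segment BC (d = 78.2 mm).
τ_max = 16·6360/(π·(0.0782)³) = 6.773×10^7 Pa.

9.82 ksi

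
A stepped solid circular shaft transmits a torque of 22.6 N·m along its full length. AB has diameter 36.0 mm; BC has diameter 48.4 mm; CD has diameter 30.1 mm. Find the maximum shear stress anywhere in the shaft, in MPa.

Under the same torque, τ_max = 16T/(πd³) is largest where d is smallest — segment CD (d = 30.1 mm).
τ_max = 16·22.60/(π·(0.0301)³) = 4.221×10^6 Pa.

4.22 MPa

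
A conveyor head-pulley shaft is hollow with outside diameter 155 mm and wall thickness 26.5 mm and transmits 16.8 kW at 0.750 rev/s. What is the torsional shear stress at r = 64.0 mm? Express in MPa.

4.96 MPa

ω = 2π·0.750 = 4.712 rad/s, so T = P/ω = 16.8×10³ / 4.712 = 3565 N·m.
J = π(d_o⁴ − d_i⁴)/32 = π(0.155⁴ − 0.102⁴)/32 = 4.604×10^-5 m⁴.
Shear stress varies linearly with radius: τ = T·r/J = 3565 × 0.0640 / 4.604×10^-5 = 4.956×10^6 Pa.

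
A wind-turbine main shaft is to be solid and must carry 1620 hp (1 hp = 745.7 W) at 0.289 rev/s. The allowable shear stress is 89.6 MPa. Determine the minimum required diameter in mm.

336 mm

ω = 2π·0.289 = 1.816 rad/s, so T = P/ω = 1620×745.7 / 1.816 = 665300 N·m.
For a solid shaft τ_max = 16T/(πd³), so d = (16T/(π τ_allow))^(1/3) = (16·665300/(π·8.96×10^7))^(1/3) = 0.3357 m.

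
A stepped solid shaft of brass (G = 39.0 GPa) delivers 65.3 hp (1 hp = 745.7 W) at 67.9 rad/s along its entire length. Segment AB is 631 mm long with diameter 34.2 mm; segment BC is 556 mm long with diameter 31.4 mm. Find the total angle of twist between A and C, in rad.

0.194 rad

ω = 67.9 rad/s, so T = P/ω = 65.3×745.7 / 67.90 = 717.1 N·m.
J_AB = π(0.0342)⁴/32 = 1.34×10^-7 m⁴; J_BC = π(0.0314)⁴/32 = 9.54×10^-8 m⁴.
θ = (T/G)·Σ L_i/J_i = (717.1/39.0×10⁹)·(0.631/1.34×10^-7 + 0.556/9.54×10^-8) = 0.1935 rad.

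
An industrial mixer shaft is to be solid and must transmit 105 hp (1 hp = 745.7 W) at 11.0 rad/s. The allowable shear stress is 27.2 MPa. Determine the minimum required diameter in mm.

110 mm

ω = 11.0 rad/s, so T = P/ω = 105×745.7 / 11.00 = 7118 N·m.
For a solid shaft τ_max = 16T/(πd³), so d = (16T/(π τ_allow))^(1/3) = (16·7118/(π·2.72×10^7))^(1/3) = 0.1100 m.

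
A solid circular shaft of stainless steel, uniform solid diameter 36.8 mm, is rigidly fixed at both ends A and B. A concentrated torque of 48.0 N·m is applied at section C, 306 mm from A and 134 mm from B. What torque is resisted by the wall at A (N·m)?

With uniform GJ and both ends fixed, compatibility θ_AC = θ_CB gives T_A·a = T_B·b, together with T_A + T_B = T₀.
T_A = T₀·b/(a+b) = 48.00·134/440.0 = 14.62 N·m; T_B = 33.38 N·m.

14.6 N·m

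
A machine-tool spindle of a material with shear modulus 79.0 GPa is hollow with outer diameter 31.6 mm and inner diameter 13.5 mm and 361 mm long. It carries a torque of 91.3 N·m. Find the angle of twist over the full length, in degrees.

0.253°

J = π(d_o⁴ − d_i⁴)/32 = π(0.0316⁴ − 0.0135⁴)/32 = 9.463×10^-8 m⁴.
θ = T·L/(G·J) = 91.30 × 0.361 / (79.0×10⁹ × 9.463×10^-8) = 4.409×10^-3 rad.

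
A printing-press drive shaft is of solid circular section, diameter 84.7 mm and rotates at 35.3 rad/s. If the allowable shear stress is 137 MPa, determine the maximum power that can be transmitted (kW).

577 kW

J = πd⁴/32 = π(0.0847)⁴/32 = 5.053×10^-6 m⁴.
T_max = τ_allow·J/r = 1.37×10^8 × 5.053×10^-6 / 0.0423 = 16350 N·m.
ω = 35.3 rad/s, so P_max = T_max·ω = 5.770×10^5 W.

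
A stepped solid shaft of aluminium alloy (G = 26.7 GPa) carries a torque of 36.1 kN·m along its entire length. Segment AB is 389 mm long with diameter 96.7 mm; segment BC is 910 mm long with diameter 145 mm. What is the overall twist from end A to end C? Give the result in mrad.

89.6 mrad

J_AB = π(0.0967)⁴/32 = 8.58×10^-6 m⁴; J_BC = π(0.145)⁴/32 = 4.34×10^-5 m⁴.
θ = (T/G)·Σ L_i/J_i = (36100/26.7×10⁹)·(0.389/8.58×10^-6 + 0.910/4.34×10^-5) = 0.08962 rad.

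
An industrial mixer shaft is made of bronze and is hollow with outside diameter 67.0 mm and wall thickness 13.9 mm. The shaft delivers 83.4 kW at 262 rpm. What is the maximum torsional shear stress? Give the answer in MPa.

58.3 MPa

ω = 2π·262/60 = 27.44 rad/s, so T = P/ω = 83.4×10³ / 27.44 = 3040 N·m.
J = π(d_o⁴ − d_i⁴)/32 = π(0.0670⁴ − 0.0392⁴)/32 = 1.747×10^-6 m⁴.
τ_max = T·r/J = 3040 × 0.0335 / 1.747×10^-6 = 5.831×10^7 Pa.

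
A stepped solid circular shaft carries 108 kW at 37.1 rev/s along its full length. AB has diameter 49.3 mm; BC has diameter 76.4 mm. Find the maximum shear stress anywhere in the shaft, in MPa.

19.7 MPa

ω = 2π·37.1 = 233.1 rad/s, so T = P/ω = 108×10³ / 233.1 = 463.3 N·m.
Under the same torque, τ_max = 16T/(πd³) is largest where d is smallest — segment AB (d = 49.3 mm).
τ_max = 16·463.3/(π·(0.0493)³) = 1.969×10^7 Pa.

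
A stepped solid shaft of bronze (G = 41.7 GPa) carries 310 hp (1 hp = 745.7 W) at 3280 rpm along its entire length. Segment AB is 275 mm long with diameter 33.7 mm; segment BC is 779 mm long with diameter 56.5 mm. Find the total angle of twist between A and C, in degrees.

ω = 2π·3280/60 = 343.5 rad/s, so T = P/ω = 310×745.7 / 343.5 = 673.0 N·m.
J_AB = π(0.0337)⁴/32 = 1.27×10^-7 m⁴; J_BC = π(0.0565)⁴/32 = 1.00×10^-6 m⁴.
θ = (T/G)·Σ L_i/J_i = (673.0/41.7×10⁹)·(0.275/1.27×10^-7 + 0.779/1.00×10^-6) = 0.04762 rad.

2.73°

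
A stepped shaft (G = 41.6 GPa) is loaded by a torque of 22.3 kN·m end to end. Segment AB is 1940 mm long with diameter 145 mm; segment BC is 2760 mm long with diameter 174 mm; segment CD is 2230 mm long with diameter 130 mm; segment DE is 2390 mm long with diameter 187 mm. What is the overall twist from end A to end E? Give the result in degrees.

J_AB = π(0.145)⁴/32 = 4.34×10^-5 m⁴; J_BC = π(0.174)⁴/32 = 9.00×10^-5 m⁴; J_CD = π(0.130)⁴/32 = 2.80×10^-5 m⁴; J_DE = π(0.187)⁴/32 = 1.20×10^-4 m⁴.
θ = (T/G)·Σ L_i/J_i = (22300/41.6×10⁹)·(1.94/4.34×10^-5 + 2.76/9.00×10^-5 + 2.23/2.80×10^-5 + 2.39/1.20×10^-4) = 0.09371 rad.

5.37°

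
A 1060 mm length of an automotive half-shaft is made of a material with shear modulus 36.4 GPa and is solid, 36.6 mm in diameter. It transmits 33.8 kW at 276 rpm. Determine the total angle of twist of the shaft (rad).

0.193 rad

ω = 2π·276/60 = 28.90 rad/s, so T = P/ω = 33.8×10³ / 28.90 = 1169 N·m.
J = πd⁴/32 = π(0.0366)⁴/32 = 1.762×10^-7 m⁴.
θ = T·L/(G·J) = 1169 × 1.06 / (36.4×10⁹ × 1.762×10^-7) = 0.1933 rad.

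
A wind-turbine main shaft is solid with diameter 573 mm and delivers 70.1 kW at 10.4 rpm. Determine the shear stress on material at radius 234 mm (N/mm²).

ω = 2π·10.4/60 = 1.089 rad/s, so T = P/ω = 70.1×10³ / 1.089 = 64370 N·m.
J = πd⁴/32 = π(0.573)⁴/32 = 0.01058 m⁴.
Shear stress varies linearly with radius: τ = T·r/J = 64370 × 0.234 / 0.01058 = 1.423×10^6 Pa.

1.42 N/mm²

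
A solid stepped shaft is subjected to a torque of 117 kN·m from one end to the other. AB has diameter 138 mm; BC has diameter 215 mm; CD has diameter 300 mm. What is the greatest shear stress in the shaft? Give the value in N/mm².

227 N/mm²

Under the same torque, τ_max = 16T/(πd³) is largest where d is smallest — segment AB (d = 138 mm).
τ_max = 16·117000/(π·(0.138)³) = 2.267×10^8 Pa.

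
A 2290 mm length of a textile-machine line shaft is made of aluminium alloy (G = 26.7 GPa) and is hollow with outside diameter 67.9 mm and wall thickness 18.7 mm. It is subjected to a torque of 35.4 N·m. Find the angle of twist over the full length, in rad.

J = π(d_o⁴ − d_i⁴)/32 = π(0.0679⁴ − 0.0305⁴)/32 = 2.002×10^-6 m⁴.
θ = T·L/(G·J) = 35.40 × 2.29 / (26.7×10⁹ × 2.002×10^-6) = 1.517×10^-3 rad.

0.00152 rad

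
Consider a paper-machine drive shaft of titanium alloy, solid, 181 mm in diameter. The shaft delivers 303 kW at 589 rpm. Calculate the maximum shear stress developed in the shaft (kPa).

4220 kPa

ω = 2π·589/60 = 61.68 rad/s, so T = P/ω = 303×10³ / 61.68 = 4912 N·m.
J = πd⁴/32 = π(0.181)⁴/32 = 1.054×10^-4 m⁴.
τ_max = T·r/J = 4912 × 0.0905 / 1.054×10^-4 = 4.219×10^6 Pa.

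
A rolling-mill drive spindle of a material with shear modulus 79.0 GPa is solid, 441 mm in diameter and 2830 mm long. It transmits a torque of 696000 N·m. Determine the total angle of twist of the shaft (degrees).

0.385°

J = πd⁴/32 = π(0.441)⁴/32 = 3.713×10^-3 m⁴.
θ = T·L/(G·J) = 696000 × 2.83 / (79.0×10⁹ × 3.713×10^-3) = 6.715×10^-3 rad.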